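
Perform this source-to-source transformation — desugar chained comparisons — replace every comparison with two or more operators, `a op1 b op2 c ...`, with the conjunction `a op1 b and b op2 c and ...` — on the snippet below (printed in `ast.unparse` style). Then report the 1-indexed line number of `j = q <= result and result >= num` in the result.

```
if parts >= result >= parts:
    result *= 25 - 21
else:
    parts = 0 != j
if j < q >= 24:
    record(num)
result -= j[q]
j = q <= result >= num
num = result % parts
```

8

Transformed code:
if parts >= result and result >= parts:
    result *= 25 - 21
else:
    parts = 0 != j
if j < q and q >= 24:
    record(num)
result -= j[q]
j = q <= result and result >= num
num = result % parts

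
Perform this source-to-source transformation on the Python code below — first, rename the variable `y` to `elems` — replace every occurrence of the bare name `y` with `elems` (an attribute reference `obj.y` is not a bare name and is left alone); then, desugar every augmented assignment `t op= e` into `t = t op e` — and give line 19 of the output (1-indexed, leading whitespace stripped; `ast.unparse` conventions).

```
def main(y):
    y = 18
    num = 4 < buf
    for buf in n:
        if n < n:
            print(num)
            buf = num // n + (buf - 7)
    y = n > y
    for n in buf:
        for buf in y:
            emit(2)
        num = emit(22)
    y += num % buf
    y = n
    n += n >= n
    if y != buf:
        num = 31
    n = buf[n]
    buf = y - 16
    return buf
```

buf = elems - 16

Transformed code:
def main(elems):
    elems = 18
    num = 4 < buf
    for buf in n:
        if n < n:
            print(num)
            buf = num // n + (buf - 7)
    elems = n > elems
    for n in buf:
        for buf in elems:
            emit(2)
        num = emit(22)
    elems = elems + num % buf
    elems = n
    n = n + (n >= n)
    if elems != buf:
        num = 31
    n = buf[n]
    buf = elems - 16
    return buf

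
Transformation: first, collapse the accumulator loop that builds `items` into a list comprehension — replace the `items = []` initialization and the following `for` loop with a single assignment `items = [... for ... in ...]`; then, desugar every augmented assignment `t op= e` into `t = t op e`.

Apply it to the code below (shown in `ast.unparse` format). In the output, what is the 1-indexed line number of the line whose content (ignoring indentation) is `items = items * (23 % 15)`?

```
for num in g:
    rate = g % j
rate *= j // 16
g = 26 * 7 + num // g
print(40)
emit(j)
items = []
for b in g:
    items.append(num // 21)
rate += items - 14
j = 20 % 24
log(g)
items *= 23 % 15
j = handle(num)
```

Transformed code:
for num in g:
    rate = g % j
rate = rate * (j // 16)
g = 26 * 7 + num // g
print(40)
emit(j)
items = [num // 21 for b in g]
rate = rate + (items - 14)
j = 20 % 24
log(g)
items = items * (23 % 15)
j = handle(num)

11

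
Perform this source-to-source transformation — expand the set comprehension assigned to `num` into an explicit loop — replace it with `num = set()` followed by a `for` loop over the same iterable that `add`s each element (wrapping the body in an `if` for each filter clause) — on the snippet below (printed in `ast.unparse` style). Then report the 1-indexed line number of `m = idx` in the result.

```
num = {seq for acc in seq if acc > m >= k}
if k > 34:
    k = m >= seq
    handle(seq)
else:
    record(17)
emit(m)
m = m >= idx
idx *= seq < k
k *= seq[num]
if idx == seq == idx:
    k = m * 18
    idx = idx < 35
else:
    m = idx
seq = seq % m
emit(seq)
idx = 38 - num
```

18

Transformed code:
num = set()
for acc in seq:
    if acc > m >= k:
        num.add(seq)
if k > 34:
    k = m >= seq
    handle(seq)
else:
    record(17)
emit(m)
m = m >= idx
idx *= seq < k
k *= seq[num]
if idx == seq == idx:
    k = m * 18
    idx = idx < 35
else:
    m = idx
seq = seq % m
emit(seq)
idx = 38 - num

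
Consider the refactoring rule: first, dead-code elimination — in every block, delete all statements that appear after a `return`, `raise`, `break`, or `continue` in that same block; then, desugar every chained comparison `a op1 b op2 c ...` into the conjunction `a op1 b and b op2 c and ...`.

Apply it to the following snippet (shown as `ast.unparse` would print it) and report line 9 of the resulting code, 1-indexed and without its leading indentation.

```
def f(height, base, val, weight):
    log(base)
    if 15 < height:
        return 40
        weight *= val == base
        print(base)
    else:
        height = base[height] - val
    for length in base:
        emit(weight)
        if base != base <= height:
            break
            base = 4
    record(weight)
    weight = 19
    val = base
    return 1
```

Transformed code:
def f(height, base, val, weight):
    log(base)
    if 15 < height:
        return 40
    else:
        height = base[height] - val
    for length in base:
        emit(weight)
        if base != base and base <= height:
            break
    record(weight)
    weight = 19
    val = base
    return 1

if base != base and base <= height:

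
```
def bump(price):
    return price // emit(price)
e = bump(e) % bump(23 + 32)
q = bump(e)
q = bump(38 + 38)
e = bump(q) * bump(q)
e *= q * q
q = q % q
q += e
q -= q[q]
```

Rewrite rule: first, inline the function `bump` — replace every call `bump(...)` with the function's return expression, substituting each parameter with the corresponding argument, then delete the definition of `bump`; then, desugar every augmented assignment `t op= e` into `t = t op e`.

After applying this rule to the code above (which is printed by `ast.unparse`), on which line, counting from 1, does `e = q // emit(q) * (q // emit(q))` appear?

4

Transformed code:
e = e // emit(e) % ((23 + 32) // emit(23 + 32))
q = e // emit(e)
q = (38 + 38) // emit(38 + 38)
e = q // emit(q) * (q // emit(q))
e = e * (q * q)
q = q % q
q = q + e
q = q - q[q]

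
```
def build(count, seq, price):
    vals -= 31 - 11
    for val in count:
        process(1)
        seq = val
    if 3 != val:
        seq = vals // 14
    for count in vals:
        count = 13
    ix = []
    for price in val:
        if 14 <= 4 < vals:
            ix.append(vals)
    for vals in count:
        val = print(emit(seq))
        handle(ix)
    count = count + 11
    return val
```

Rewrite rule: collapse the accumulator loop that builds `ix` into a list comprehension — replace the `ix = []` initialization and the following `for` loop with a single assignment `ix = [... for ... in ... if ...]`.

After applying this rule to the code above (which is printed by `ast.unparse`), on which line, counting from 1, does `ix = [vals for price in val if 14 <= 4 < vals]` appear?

10

Transformed code:
def build(count, seq, price):
    vals -= 31 - 11
    for val in count:
        process(1)
        seq = val
    if 3 != val:
        seq = vals // 14
    for count in vals:
        count = 13
    ix = [vals for price in val if 14 <= 4 < vals]
    for vals in count:
        val = print(emit(seq))
        handle(ix)
    count = count + 11
    return val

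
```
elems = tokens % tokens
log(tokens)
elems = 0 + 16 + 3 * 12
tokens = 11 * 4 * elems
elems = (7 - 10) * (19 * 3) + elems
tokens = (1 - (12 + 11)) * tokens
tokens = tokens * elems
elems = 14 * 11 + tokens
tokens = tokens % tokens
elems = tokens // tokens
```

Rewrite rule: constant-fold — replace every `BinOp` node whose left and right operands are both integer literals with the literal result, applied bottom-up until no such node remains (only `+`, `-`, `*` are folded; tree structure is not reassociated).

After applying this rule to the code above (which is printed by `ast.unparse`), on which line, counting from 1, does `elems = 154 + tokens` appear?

8

Transformed code:
elems = tokens % tokens
log(tokens)
elems = 52
tokens = 44 * elems
elems = -171 + elems
tokens = -22 * tokens
tokens = tokens * elems
elems = 154 + tokens
tokens = tokens % tokens
elems = tokens // tokens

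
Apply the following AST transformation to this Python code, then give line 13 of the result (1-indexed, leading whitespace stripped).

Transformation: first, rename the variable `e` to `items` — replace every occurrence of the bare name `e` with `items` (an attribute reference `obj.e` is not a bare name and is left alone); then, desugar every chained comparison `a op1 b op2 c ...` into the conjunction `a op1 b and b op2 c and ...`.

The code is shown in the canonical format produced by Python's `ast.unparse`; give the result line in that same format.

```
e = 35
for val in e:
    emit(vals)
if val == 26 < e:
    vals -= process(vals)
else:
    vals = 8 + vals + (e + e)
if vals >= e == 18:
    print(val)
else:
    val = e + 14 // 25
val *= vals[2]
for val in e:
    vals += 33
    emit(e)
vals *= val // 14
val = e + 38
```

for val in items:

Transformed code:
items = 35
for val in items:
    emit(vals)
if val == 26 and 26 < items:
    vals -= process(vals)
else:
    vals = 8 + vals + (items + items)
if vals >= items and items == 18:
    print(val)
else:
    val = items + 14 // 25
val *= vals[2]
for val in items:
    vals += 33
    emit(items)
vals *= val // 14
val = items + 38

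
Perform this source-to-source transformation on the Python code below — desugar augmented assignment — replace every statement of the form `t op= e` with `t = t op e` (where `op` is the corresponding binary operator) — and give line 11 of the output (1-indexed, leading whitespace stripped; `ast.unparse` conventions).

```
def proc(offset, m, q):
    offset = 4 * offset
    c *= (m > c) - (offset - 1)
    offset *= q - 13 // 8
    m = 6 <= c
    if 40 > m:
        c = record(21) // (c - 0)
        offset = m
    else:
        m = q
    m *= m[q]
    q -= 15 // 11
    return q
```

m = m * m[q]

Transformed code:
def proc(offset, m, q):
    offset = 4 * offset
    c = c * ((m > c) - (offset - 1))
    offset = offset * (q - 13 // 8)
    m = 6 <= c
    if 40 > m:
        c = record(21) // (c - 0)
        offset = m
    else:
        m = q
    m = m * m[q]
    q = q - 15 // 11
    return q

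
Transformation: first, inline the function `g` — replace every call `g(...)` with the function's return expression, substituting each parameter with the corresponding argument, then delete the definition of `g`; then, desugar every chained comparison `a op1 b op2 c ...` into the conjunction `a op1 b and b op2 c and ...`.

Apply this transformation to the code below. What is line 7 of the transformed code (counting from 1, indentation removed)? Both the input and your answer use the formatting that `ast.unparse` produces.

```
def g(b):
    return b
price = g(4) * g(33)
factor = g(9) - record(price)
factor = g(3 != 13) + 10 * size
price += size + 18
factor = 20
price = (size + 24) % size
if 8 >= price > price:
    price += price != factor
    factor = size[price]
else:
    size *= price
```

if 8 >= price and price > price:

Transformed code:
price = 4 * 33
factor = 9 - record(price)
factor = (3 != 13) + 10 * size
price += size + 18
factor = 20
price = (size + 24) % size
if 8 >= price and price > price:
    price += price != factor
    factor = size[price]
else:
    size *= price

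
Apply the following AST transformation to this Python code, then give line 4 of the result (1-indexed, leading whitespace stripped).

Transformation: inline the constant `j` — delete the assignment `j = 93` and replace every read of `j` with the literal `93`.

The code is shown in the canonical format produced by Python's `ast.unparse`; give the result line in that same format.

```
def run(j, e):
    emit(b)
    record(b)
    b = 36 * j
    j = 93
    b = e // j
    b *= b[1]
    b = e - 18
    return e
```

b = 36 * 93

Transformed code:
def run(j, e):
    emit(b)
    record(b)
    b = 36 * 93
    b = e // 93
    b *= b[1]
    b = e - 18
    return e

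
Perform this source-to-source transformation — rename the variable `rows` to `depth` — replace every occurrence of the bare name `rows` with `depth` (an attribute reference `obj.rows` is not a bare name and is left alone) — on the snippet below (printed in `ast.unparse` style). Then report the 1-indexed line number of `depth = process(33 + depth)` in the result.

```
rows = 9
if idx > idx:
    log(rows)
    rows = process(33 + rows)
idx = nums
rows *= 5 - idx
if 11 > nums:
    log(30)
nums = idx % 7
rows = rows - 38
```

4

Transformed code:
depth = 9
if idx > idx:
    log(depth)
    depth = process(33 + depth)
idx = nums
depth *= 5 - idx
if 11 > nums:
    log(30)
nums = idx % 7
depth = depth - 38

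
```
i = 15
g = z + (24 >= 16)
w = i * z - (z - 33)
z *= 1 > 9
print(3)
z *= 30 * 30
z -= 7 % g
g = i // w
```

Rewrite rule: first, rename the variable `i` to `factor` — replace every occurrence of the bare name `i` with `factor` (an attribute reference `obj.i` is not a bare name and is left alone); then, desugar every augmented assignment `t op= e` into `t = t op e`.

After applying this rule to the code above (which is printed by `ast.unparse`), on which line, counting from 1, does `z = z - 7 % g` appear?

Transformed code:
factor = 15
g = z + (24 >= 16)
w = factor * z - (z - 33)
z = z * (1 > 9)
print(3)
z = z * (30 * 30)
z = z - 7 % g
g = factor // w

7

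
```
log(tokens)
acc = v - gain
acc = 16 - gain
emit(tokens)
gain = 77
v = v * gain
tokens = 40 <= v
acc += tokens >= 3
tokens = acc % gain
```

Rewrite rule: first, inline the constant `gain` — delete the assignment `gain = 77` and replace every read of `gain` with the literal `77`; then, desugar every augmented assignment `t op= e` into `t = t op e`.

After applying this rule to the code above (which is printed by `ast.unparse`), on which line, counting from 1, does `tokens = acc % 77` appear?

8

Transformed code:
log(tokens)
acc = v - 77
acc = 16 - 77
emit(tokens)
v = v * 77
tokens = 40 <= v
acc = acc + (tokens >= 3)
tokens = acc % 77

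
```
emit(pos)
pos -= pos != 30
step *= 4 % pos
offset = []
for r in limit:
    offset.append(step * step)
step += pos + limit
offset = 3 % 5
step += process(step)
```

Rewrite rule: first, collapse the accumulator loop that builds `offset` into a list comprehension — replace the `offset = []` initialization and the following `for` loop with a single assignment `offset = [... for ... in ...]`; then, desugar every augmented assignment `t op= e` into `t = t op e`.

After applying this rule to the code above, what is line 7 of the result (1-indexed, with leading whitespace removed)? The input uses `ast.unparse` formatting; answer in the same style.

Transformed code:
emit(pos)
pos = pos - (pos != 30)
step = step * (4 % pos)
offset = [step * step for r in limit]
step = step + (pos + limit)
offset = 3 % 5
step = step + process(step)

step = step + process(step)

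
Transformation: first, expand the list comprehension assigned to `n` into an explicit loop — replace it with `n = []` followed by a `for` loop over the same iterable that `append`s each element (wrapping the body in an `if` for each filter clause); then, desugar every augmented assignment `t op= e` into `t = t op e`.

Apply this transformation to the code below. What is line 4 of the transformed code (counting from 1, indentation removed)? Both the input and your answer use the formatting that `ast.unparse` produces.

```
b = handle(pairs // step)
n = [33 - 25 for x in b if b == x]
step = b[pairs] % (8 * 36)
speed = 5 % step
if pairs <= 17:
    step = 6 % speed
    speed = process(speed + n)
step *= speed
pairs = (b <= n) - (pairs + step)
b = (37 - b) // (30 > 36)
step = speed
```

Transformed code:
b = handle(pairs // step)
n = []
for x in b:
    if b == x:
        n.append(33 - 25)
step = b[pairs] % (8 * 36)
speed = 5 % step
if pairs <= 17:
    step = 6 % speed
    speed = process(speed + n)
step = step * speed
pairs = (b <= n) - (pairs + step)
b = (37 - b) // (30 > 36)
step = speed

if b == x:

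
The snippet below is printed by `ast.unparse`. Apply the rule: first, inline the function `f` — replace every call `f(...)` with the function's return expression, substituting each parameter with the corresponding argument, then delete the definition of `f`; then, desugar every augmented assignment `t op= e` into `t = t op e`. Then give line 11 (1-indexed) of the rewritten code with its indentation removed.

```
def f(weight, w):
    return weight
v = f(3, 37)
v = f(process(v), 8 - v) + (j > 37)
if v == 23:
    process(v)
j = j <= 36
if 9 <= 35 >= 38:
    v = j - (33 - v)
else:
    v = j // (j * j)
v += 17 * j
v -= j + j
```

v = v - (j + j)

Transformed code:
v = 3
v = process(v) + (j > 37)
if v == 23:
    process(v)
j = j <= 36
if 9 <= 35 >= 38:
    v = j - (33 - v)
else:
    v = j // (j * j)
v = v + 17 * j
v = v - (j + j)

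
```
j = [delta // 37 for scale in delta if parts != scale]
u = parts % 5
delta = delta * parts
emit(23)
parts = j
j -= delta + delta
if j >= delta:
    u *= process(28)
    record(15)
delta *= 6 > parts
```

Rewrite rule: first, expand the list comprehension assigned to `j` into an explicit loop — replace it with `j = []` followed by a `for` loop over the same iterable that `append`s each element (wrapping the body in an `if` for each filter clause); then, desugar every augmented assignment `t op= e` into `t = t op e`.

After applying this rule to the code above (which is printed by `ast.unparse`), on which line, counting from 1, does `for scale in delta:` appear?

2

Transformed code:
j = []
for scale in delta:
    if parts != scale:
        j.append(delta // 37)
u = parts % 5
delta = delta * parts
emit(23)
parts = j
j = j - (delta + delta)
if j >= delta:
    u = u * process(28)
    record(15)
delta = delta * (6 > parts)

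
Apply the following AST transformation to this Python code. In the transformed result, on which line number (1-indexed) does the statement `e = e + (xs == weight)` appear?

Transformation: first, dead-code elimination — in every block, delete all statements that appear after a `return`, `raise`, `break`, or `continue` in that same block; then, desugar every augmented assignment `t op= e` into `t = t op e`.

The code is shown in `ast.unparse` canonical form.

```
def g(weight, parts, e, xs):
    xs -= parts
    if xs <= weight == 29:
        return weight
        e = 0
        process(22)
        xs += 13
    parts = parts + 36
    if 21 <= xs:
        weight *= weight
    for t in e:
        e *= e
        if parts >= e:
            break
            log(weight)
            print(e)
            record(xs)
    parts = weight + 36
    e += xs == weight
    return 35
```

Transformed code:
def g(weight, parts, e, xs):
    xs = xs - parts
    if xs <= weight == 29:
        return weight
    parts = parts + 36
    if 21 <= xs:
        weight = weight * weight
    for t in e:
        e = e * e
        if parts >= e:
            break
    parts = weight + 36
    e = e + (xs == weight)
    return 35

13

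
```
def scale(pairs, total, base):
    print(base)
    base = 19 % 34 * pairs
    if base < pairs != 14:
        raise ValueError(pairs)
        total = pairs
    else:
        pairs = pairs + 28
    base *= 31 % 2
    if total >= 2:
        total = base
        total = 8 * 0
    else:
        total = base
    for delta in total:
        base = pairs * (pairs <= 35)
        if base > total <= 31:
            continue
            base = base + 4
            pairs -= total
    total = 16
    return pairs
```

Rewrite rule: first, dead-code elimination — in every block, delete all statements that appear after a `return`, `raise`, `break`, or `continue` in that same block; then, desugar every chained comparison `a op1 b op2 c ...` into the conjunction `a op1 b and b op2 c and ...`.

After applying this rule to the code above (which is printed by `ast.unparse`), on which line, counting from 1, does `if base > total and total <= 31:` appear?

16

Transformed code:
def scale(pairs, total, base):
    print(base)
    base = 19 % 34 * pairs
    if base < pairs and pairs != 14:
        raise ValueError(pairs)
    else:
        pairs = pairs + 28
    base *= 31 % 2
    if total >= 2:
        total = base
        total = 8 * 0
    else:
        total = base
    for delta in total:
        base = pairs * (pairs <= 35)
        if base > total and total <= 31:
            continue
    total = 16
    return pairs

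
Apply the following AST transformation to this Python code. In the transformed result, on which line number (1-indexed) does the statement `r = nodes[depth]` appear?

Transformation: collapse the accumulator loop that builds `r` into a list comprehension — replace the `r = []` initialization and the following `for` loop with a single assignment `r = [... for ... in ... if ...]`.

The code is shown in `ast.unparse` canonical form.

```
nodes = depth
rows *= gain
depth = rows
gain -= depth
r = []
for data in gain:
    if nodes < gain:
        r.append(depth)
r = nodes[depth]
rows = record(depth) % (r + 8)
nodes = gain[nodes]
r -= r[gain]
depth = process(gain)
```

6

Transformed code:
nodes = depth
rows *= gain
depth = rows
gain -= depth
r = [depth for data in gain if nodes < gain]
r = nodes[depth]
rows = record(depth) % (r + 8)
nodes = gain[nodes]
r -= r[gain]
depth = process(gain)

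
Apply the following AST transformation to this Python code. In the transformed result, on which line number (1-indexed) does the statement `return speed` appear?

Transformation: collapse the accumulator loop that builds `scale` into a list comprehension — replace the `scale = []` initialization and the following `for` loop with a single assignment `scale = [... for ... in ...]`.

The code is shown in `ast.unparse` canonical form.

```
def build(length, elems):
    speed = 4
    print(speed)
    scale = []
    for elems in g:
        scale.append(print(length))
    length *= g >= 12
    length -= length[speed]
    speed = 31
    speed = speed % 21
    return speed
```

Transformed code:
def build(length, elems):
    speed = 4
    print(speed)
    scale = [print(length) for elems in g]
    length *= g >= 12
    length -= length[speed]
    speed = 31
    speed = speed % 21
    return speed

9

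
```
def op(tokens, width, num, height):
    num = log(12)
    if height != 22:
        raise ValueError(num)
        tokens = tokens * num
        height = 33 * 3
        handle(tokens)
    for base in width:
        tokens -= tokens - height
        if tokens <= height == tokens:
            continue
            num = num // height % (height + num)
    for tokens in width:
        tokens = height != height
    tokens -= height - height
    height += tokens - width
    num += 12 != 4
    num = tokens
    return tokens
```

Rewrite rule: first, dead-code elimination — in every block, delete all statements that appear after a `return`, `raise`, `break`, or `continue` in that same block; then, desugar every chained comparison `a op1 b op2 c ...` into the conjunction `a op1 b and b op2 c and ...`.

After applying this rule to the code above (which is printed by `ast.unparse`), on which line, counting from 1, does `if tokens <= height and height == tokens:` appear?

Transformed code:
def op(tokens, width, num, height):
    num = log(12)
    if height != 22:
        raise ValueError(num)
    for base in width:
        tokens -= tokens - height
        if tokens <= height and height == tokens:
            continue
    for tokens in width:
        tokens = height != height
    tokens -= height - height
    height += tokens - width
    num += 12 != 4
    num = tokens
    return tokens

7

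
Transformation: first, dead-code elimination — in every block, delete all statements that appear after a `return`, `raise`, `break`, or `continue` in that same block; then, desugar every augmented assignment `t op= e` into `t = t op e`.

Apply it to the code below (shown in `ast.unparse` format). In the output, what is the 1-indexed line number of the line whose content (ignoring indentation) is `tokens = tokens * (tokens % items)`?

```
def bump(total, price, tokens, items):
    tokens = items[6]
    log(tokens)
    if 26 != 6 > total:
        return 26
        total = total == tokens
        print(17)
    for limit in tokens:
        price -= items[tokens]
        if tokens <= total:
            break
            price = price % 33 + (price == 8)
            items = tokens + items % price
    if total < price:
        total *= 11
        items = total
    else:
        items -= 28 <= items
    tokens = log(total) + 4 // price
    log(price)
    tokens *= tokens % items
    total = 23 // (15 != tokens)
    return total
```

17

Transformed code:
def bump(total, price, tokens, items):
    tokens = items[6]
    log(tokens)
    if 26 != 6 > total:
        return 26
    for limit in tokens:
        price = price - items[tokens]
        if tokens <= total:
            break
    if total < price:
        total = total * 11
        items = total
    else:
        items = items - (28 <= items)
    tokens = log(total) + 4 // price
    log(price)
    tokens = tokens * (tokens % items)
    total = 23 // (15 != tokens)
    return total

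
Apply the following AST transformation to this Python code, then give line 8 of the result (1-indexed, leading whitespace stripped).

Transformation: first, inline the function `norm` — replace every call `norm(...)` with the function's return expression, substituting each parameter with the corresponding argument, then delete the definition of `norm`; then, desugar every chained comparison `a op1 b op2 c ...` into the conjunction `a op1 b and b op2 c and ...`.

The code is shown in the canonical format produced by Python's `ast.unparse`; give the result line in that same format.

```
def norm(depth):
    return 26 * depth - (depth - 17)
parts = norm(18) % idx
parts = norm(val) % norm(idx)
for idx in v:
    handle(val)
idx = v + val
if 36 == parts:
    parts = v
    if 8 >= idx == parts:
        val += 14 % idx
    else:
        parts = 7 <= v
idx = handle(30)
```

Transformed code:
parts = (26 * 18 - (18 - 17)) % idx
parts = (26 * val - (val - 17)) % (26 * idx - (idx - 17))
for idx in v:
    handle(val)
idx = v + val
if 36 == parts:
    parts = v
    if 8 >= idx and idx == parts:
        val += 14 % idx
    else:
        parts = 7 <= v
idx = handle(30)

if 8 >= idx and idx == parts:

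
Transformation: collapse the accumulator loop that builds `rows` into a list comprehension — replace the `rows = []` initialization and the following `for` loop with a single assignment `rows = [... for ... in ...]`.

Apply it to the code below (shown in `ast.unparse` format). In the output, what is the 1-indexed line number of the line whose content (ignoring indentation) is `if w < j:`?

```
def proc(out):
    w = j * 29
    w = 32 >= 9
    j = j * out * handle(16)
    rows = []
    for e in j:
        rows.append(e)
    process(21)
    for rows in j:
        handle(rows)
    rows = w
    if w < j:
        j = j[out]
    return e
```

Transformed code:
def proc(out):
    w = j * 29
    w = 32 >= 9
    j = j * out * handle(16)
    rows = [e for e in j]
    process(21)
    for rows in j:
        handle(rows)
    rows = w
    if w < j:
        j = j[out]
    return e

10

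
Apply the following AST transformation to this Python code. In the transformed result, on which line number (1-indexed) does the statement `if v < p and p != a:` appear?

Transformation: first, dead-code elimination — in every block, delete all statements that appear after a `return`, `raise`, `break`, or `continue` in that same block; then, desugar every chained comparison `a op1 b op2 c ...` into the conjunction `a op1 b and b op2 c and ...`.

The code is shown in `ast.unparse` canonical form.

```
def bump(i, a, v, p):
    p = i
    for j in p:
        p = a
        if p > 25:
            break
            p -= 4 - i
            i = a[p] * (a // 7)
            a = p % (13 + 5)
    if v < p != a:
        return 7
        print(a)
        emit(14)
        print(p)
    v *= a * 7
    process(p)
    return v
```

7

Transformed code:
def bump(i, a, v, p):
    p = i
    for j in p:
        p = a
        if p > 25:
            break
    if v < p and p != a:
        return 7
    v *= a * 7
    process(p)
    return v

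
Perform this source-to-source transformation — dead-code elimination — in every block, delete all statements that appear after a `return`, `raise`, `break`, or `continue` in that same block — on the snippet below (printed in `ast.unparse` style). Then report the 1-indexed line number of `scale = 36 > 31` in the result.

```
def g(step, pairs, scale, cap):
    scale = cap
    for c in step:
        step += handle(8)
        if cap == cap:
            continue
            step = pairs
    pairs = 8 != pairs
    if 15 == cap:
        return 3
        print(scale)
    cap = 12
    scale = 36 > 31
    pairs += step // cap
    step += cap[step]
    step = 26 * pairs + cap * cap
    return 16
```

11

Transformed code:
def g(step, pairs, scale, cap):
    scale = cap
    for c in step:
        step += handle(8)
        if cap == cap:
            continue
    pairs = 8 != pairs
    if 15 == cap:
        return 3
    cap = 12
    scale = 36 > 31
    pairs += step // cap
    step += cap[step]
    step = 26 * pairs + cap * cap
    return 16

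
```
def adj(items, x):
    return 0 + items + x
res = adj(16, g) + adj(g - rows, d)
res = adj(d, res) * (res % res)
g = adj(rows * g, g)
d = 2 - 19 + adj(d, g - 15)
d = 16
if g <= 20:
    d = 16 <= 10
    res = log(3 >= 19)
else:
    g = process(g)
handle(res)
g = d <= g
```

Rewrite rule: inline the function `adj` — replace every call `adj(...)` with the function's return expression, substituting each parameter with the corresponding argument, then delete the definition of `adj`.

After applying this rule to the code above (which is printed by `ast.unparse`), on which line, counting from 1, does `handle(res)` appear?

11

Transformed code:
res = 0 + 16 + g + (0 + (g - rows) + d)
res = (0 + d + res) * (res % res)
g = 0 + rows * g + g
d = 2 - 19 + (0 + d + (g - 15))
d = 16
if g <= 20:
    d = 16 <= 10
    res = log(3 >= 19)
else:
    g = process(g)
handle(res)
g = d <= g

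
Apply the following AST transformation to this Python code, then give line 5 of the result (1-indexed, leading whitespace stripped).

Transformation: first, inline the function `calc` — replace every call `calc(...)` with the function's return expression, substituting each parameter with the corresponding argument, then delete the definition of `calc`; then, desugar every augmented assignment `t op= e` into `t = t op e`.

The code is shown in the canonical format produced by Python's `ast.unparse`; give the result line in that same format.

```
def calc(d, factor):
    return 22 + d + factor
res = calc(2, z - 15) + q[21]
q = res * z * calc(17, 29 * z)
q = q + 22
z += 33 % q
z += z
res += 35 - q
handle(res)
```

z = z + z

Transformed code:
res = 22 + 2 + (z - 15) + q[21]
q = res * z * (22 + 17 + 29 * z)
q = q + 22
z = z + 33 % q
z = z + z
res = res + (35 - q)
handle(res)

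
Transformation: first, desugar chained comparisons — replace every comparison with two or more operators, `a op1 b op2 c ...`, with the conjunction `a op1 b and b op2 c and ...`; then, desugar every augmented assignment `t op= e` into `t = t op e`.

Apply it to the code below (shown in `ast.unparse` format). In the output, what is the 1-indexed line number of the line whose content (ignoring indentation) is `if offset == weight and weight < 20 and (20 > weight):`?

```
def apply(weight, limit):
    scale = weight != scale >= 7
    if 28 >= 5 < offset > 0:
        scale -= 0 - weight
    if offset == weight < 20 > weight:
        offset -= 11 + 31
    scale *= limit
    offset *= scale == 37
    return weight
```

5

Transformed code:
def apply(weight, limit):
    scale = weight != scale and scale >= 7
    if 28 >= 5 and 5 < offset and (offset > 0):
        scale = scale - (0 - weight)
    if offset == weight and weight < 20 and (20 > weight):
        offset = offset - (11 + 31)
    scale = scale * limit
    offset = offset * (scale == 37)
    return weight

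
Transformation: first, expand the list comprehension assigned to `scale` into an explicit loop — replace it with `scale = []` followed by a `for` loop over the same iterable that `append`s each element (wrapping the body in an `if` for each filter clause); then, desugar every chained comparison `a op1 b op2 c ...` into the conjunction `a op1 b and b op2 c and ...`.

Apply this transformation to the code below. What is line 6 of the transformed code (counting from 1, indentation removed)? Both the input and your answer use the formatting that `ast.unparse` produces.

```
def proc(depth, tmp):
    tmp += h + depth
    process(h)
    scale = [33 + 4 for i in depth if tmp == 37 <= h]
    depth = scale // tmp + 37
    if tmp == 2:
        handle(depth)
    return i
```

if tmp == 37 and 37 <= h:

Transformed code:
def proc(depth, tmp):
    tmp += h + depth
    process(h)
    scale = []
    for i in depth:
        if tmp == 37 and 37 <= h:
            scale.append(33 + 4)
    depth = scale // tmp + 37
    if tmp == 2:
        handle(depth)
    return i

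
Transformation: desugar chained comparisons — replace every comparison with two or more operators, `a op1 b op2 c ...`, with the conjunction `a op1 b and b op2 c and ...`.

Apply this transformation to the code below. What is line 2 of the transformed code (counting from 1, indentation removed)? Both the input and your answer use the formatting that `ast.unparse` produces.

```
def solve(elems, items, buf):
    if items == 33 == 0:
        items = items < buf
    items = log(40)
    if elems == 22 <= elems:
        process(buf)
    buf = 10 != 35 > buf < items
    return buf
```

if items == 33 and 33 == 0:

Transformed code:
def solve(elems, items, buf):
    if items == 33 and 33 == 0:
        items = items < buf
    items = log(40)
    if elems == 22 and 22 <= elems:
        process(buf)
    buf = 10 != 35 and 35 > buf and (buf < items)
    return buf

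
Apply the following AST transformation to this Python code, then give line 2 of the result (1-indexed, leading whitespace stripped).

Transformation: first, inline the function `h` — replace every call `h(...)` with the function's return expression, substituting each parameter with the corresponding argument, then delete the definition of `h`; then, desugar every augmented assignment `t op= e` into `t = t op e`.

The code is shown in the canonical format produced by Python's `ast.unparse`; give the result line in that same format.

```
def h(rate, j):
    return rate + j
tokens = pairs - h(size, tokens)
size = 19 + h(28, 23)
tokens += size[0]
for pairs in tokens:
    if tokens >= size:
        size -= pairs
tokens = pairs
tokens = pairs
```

Transformed code:
tokens = pairs - (size + tokens)
size = 19 + (28 + 23)
tokens = tokens + size[0]
for pairs in tokens:
    if tokens >= size:
        size = size - pairs
tokens = pairs
tokens = pairs

size = 19 + (28 + 23)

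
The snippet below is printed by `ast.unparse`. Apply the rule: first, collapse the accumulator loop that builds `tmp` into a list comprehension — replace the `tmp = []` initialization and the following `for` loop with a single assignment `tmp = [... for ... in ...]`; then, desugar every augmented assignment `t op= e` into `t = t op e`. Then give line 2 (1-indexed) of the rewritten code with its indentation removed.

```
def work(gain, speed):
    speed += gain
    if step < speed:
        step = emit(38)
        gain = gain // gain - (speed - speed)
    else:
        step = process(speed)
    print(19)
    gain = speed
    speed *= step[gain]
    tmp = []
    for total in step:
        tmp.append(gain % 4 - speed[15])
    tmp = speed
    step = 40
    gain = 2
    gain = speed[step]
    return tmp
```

Transformed code:
def work(gain, speed):
    speed = speed + gain
    if step < speed:
        step = emit(38)
        gain = gain // gain - (speed - speed)
    else:
        step = process(speed)
    print(19)
    gain = speed
    speed = speed * step[gain]
    tmp = [gain % 4 - speed[15] for total in step]
    tmp = speed
    step = 40
    gain = 2
    gain = speed[step]
    return tmp

speed = speed + gain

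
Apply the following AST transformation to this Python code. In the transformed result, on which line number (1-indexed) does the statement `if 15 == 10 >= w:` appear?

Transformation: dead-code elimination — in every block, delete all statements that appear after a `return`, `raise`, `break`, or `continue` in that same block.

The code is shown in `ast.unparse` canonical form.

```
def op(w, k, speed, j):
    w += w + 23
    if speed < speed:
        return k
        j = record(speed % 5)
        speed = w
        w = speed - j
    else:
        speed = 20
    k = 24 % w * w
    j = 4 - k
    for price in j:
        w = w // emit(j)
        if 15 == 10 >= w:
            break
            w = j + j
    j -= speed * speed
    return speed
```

11

Transformed code:
def op(w, k, speed, j):
    w += w + 23
    if speed < speed:
        return k
    else:
        speed = 20
    k = 24 % w * w
    j = 4 - k
    for price in j:
        w = w // emit(j)
        if 15 == 10 >= w:
            break
    j -= speed * speed
    return speed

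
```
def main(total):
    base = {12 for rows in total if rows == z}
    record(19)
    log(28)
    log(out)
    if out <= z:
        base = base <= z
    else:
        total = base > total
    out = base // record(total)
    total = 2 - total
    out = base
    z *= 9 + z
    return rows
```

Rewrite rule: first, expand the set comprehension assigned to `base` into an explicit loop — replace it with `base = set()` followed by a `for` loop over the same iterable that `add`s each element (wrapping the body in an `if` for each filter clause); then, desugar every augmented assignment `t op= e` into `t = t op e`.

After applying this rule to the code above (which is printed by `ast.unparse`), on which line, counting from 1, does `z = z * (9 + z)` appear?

Transformed code:
def main(total):
    base = set()
    for rows in total:
        if rows == z:
            base.add(12)
    record(19)
    log(28)
    log(out)
    if out <= z:
        base = base <= z
    else:
        total = base > total
    out = base // record(total)
    total = 2 - total
    out = base
    z = z * (9 + z)
    return rows

16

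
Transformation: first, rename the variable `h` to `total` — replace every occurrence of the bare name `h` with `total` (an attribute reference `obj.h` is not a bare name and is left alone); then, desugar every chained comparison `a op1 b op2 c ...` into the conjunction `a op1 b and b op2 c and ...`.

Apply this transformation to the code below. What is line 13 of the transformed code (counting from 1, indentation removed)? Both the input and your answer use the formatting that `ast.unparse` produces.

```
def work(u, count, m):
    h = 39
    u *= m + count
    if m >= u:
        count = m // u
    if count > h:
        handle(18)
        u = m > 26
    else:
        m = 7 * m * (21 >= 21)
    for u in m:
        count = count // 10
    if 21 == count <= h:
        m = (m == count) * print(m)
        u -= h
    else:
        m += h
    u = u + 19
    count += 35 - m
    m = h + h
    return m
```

if 21 == count and count <= total:

Transformed code:
def work(u, count, m):
    total = 39
    u *= m + count
    if m >= u:
        count = m // u
    if count > total:
        handle(18)
        u = m > 26
    else:
        m = 7 * m * (21 >= 21)
    for u in m:
        count = count // 10
    if 21 == count and count <= total:
        m = (m == count) * print(m)
        u -= total
    else:
        m += total
    u = u + 19
    count += 35 - m
    m = total + total
    return m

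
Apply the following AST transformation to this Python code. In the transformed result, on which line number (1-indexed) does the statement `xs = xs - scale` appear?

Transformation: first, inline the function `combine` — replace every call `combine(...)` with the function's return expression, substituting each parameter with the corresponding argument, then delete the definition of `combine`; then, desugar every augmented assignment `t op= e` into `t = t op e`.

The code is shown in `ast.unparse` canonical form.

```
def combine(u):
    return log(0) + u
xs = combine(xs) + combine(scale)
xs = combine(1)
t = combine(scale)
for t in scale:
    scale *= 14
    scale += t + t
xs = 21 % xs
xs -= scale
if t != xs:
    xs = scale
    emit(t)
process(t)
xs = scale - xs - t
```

Transformed code:
xs = log(0) + xs + (log(0) + scale)
xs = log(0) + 1
t = log(0) + scale
for t in scale:
    scale = scale * 14
    scale = scale + (t + t)
xs = 21 % xs
xs = xs - scale
if t != xs:
    xs = scale
    emit(t)
process(t)
xs = scale - xs - t

8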